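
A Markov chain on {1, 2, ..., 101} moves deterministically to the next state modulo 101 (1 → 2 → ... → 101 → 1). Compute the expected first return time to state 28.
E[T_28 | X_0 = 28] = 101

The chain cycles deterministically, so starting at state 28 it returns in exactly 101 steps. Equivalently, the stationary distribution is uniform π_j = 1/101 for every state j, so by Kac's formula E[T_28] = 1/π_28 = 101.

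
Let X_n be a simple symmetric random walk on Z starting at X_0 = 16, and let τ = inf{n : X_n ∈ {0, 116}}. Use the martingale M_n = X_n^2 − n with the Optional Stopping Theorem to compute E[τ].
E[τ] = 1600

M_n = X_n^2 − n is a martingale (since E[X_{n+1}^2 | F_n] = X_n^2 + 1). By OST (τ has finite mean in a bounded region), E[M_τ] = E[M_0] = X_0^2 − 0 = 16^2 = 256. Also E[M_τ] = E[X_τ^2] − E[τ]. The walk exits at 0 or 116, with P(hit 116 first) = 16/116, so E[X_τ^2] = 116^2 · 16/116 + 0 = 1856. Thus E[τ] = E[X_τ^2] − E[M_τ] = 1856 − 256 = 1600 = 16(116 − 16) = 1600.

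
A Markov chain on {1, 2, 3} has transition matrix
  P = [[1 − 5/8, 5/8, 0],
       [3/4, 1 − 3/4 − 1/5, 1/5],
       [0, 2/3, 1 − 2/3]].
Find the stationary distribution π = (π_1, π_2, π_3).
π = (12/25, 2/5, 3/25)

This is a birth-death chain on three states, which satisfies detailed balance: π_1 · P_{12} = π_2 · P_{21} and π_2 · P_{23} = π_3 · P_{32}.
From π_1 · 5/8 = π_2 · 3/4: π_2/π_1 = (5/8)/(3/4) = 5/6.
From π_2 · 1/5 = π_3 · 2/3: π_3/π_2 = (1/5)/(2/3) = 3/10.
Take π_1 proportional to 1; then unnormalized π = (1, 5/6, 1/4). Normalize by dividing by the sum 25/12:
  π = (12/25, 2/5, 3/25).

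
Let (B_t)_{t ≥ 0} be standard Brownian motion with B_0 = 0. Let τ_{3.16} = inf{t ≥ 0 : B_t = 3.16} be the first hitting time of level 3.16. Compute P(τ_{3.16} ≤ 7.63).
P(τ_{3.16} ≤ 7.63) = 2(1 − Φ(3.16/√7.63)) = 2(1 − Φ(1.1440)) ≈ 0.2526

By the reflection principle for standard BM, P(τ_b ≤ t) = 2 · P(B_t ≥ b). Since B_t ~ N(0, t), P(B_t ≥ 3.16) = 1 − Φ(3.16/√t) = 1 − Φ(3.16/√7.63) = 1 − Φ(1.1440) ≈ 0.12631. Doubling: P(τ_{3.16} ≤ 7.63) ≈ 2 · 0.12631 = 0.25262 ≈ 0.2526.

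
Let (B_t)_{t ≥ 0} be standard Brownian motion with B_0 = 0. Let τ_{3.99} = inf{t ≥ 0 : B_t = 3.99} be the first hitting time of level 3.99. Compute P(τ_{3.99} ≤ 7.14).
P(τ_{3.99} ≤ 7.14) = 2(1 − Φ(3.99/√7.14)) = 2(1 − Φ(1.4932)) ≈ 0.1354

By the reflection principle for standard BM, P(τ_b ≤ t) = 2 · P(B_t ≥ b). Since B_t ~ N(0, t), P(B_t ≥ 3.99) = 1 − Φ(3.99/√t) = 1 − Φ(3.99/√7.14) = 1 − Φ(1.4932) ≈ 0.06769. Doubling: P(τ_{3.99} ≤ 7.14) ≈ 2 · 0.06769 = 0.13538 ≈ 0.1354.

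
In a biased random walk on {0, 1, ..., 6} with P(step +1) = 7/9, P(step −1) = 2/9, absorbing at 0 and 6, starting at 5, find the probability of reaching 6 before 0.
P(hit 6 before 0) = (1 − (2/7)^5) / (1 − (2/7)^6) = 23485/23517

Let u_k denote P(reach 6 before 0 | start at k). Boundary: u_0 = 0, u_6 = 1. Recurrence: u_k = 7/9·u_{k+1} + 2/9·u_{k-1} for 1 ≤ k ≤ 5. Try u_k = A + B·r^k with r = q/p = (2/9)/(7/9) = 2/7. Substitution satisfies the recurrence; boundary conditions give:
  u_k = (1 − r^k) / (1 − r^N) = (1 − (2/7)^5) / (1 − (2/7)^6) = 23485/23517.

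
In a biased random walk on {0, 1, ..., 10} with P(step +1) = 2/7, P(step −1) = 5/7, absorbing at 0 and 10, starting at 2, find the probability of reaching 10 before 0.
P(hit 10 before 0) = (1 − (5/2)^2) / (1 − (5/2)^10) = 256/464981

Let u_k denote P(reach 10 before 0 | start at k). Boundary: u_0 = 0, u_10 = 1. Recurrence: u_k = 2/7·u_{k+1} + 5/7·u_{k-1} for 1 ≤ k ≤ 9. Try u_k = A + B·r^k with r = q/p = (5/7)/(2/7) = 5/2. Substitution satisfies the recurrence; boundary conditions give:
  u_k = (1 − r^k) / (1 − r^N) = (1 − (5/2)^2) / (1 − (5/2)^10) = 256/464981.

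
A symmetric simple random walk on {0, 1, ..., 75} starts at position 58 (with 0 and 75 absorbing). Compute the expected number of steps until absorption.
E[τ | X_0 = 58] = 986

Let v_k = E[τ | X_0 = k]. Boundary: v_0 = v_75 = 0. Recurrence: v_k = 1 + (v_{k-1} + v_{k+1})/2 for 1 ≤ k ≤ 74. The particular solution to v_k − (v_{k-1} + v_{k+1})/2 = 1 is v_k = −k^2. Adding homogeneous solution A + B k and matching boundaries gives v_k = k (75 − k). Substituting k = 58: v_58 = 58 · 17 = 986.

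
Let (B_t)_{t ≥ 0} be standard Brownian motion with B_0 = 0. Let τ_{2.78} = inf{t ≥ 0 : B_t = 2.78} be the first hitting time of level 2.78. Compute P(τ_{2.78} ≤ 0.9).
P(τ_{2.78} ≤ 0.9) = 2(1 − Φ(2.78/√0.9)) = 2(1 − Φ(2.9304)) ≈ 0.0034

By the reflection principle for standard BM, P(τ_b ≤ t) = 2 · P(B_t ≥ b). Since B_t ~ N(0, t), P(B_t ≥ 2.78) = 1 − Φ(2.78/√t) = 1 − Φ(2.78/√0.9) = 1 − Φ(2.9304) ≈ 0.00169. Doubling: P(τ_{2.78} ≤ 0.9) ≈ 2 · 0.00169 = 0.00338 ≈ 0.0034.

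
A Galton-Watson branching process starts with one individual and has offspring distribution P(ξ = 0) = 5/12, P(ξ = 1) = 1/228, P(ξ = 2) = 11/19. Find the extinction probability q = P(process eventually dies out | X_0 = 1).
q = 95/132

The pgf is f(s) = 5/12 + 1/228·s + 11/19·s². The extinction probability q is the smallest fixed point of f in [0, 1]. Setting s = f(s):
  11/19·s² + (1/228 − 1)·s + 5/12 = 0
  11/19·s² − (5/12 + 11/19)·s + 5/12 = 0
which factors as (s − 1)·(11/19·s − 5/12) = 0, giving roots s = 1 and s = (5/12)/(11/19) = 95/132.
Mean offspring μ = 1/228 + 2·11/19 = 265/228 > 1 (supercritical), so q < 1. The extinction probability is the smaller root: q = (5/12)/(11/19) = 95/132.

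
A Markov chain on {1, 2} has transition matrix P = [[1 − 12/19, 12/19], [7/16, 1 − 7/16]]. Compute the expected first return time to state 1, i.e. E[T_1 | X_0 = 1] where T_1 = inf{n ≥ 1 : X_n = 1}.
E[T_1 | X_0 = 1] = 1/π_1 = 325/133

For an irreducible recurrent Markov chain with stationary distribution π, E[T_i | X_0 = i] = 1/π_i (Kac's formula). Here π_1 = (7/16)/(12/19 + 7/16) = (7/16)/(325/304) = 133/325, so E[T_1 | X_0 = 1] = 1/π_1 = (12/19 + 7/16)/(7/16) = (325/304)/(7/16) = 325/133.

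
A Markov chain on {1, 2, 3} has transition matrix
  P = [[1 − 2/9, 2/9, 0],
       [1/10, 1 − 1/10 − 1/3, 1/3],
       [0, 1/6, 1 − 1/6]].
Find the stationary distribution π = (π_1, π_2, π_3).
π = (3/23, 20/69, 40/69)

This is a birth-death chain on three states, which satisfies detailed balance: π_1 · P_{12} = π_2 · P_{21} and π_2 · P_{23} = π_3 · P_{32}.
From π_1 · 2/9 = π_2 · 1/10: π_2/π_1 = (2/9)/(1/10) = 20/9.
From π_2 · 1/3 = π_3 · 1/6: π_3/π_2 = (1/3)/(1/6) = 2.
Take π_1 proportional to 1; then unnormalized π = (1, 20/9, 40/9). Normalize by dividing by the sum 23/3:
  π = (3/23, 20/69, 40/69).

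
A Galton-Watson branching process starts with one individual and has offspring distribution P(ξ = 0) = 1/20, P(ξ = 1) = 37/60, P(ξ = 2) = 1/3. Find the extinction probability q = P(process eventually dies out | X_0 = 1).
q = 3/20

The pgf is f(s) = 1/20 + 37/60·s + 1/3·s². The extinction probability q is the smallest fixed point of f in [0, 1]. Setting s = f(s):
  1/3·s² + (37/60 − 1)·s + 1/20 = 0
  1/3·s² − (1/20 + 1/3)·s + 1/20 = 0
which factors as (s − 1)·(1/3·s − 1/20) = 0, giving roots s = 1 and s = (1/20)/(1/3) = 3/20.
Mean offspring μ = 37/60 + 2·1/3 = 77/60 > 1 (supercritical), so q < 1. The extinction probability is the smaller root: q = (1/20)/(1/3) = 3/20.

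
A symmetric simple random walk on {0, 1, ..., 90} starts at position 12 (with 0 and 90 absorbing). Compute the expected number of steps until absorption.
E[τ | X_0 = 12] = 936

Let v_k = E[τ | X_0 = k]. Boundary: v_0 = v_90 = 0. Recurrence: v_k = 1 + (v_{k-1} + v_{k+1})/2 for 1 ≤ k ≤ 89. The particular solution to v_k − (v_{k-1} + v_{k+1})/2 = 1 is v_k = −k^2. Adding homogeneous solution A + B k and matching boundaries gives v_k = k (90 − k). Substituting k = 12: v_12 = 12 · 78 = 936.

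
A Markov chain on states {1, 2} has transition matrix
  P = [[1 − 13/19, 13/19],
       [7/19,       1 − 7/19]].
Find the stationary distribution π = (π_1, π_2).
π_1 = 7/20, π_2 = 13/20

Solve πP = π with π_1 + π_2 = 1. From πP = π: π_1 · (1 − 13/19) + π_2 · 7/19 = π_1 ⇒ π_2 · 7/19 = π_1 · 13/19 ⇒ π_2/π_1 = (13/19)/(7/19) = 13/7. Together with π_1 + π_2 = 1:
  π_1 = (7/19)/(13/19 + 7/19) = (7/19)/(20/19) = 7/20,
  π_2 = (13/19)/(13/19 + 7/19) = (13/19)/(20/19) = 13/20.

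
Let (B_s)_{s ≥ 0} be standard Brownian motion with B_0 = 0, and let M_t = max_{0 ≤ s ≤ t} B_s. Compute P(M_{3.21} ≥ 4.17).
P(M_{3.21} ≥ 4.17) = 2·P(B_{3.21} ≥ 4.17) = 2(1 − Φ(4.17/√3.21)) ≈ 0.0199

By the reflection principle for Brownian motion, P(M_t ≥ a) = 2 · P(B_t ≥ a) for a ≥ 0. Since B_t ~ N(0, t), P(B_t ≥ 4.17) = 1 − Φ(4.17/√t) = 1 − Φ(4.17/√3.21) = 1 − Φ(2.3275). So
  P(M_{3.21} ≥ 4.17) = 2(1 − Φ(2.3275)) ≈ 0.0199.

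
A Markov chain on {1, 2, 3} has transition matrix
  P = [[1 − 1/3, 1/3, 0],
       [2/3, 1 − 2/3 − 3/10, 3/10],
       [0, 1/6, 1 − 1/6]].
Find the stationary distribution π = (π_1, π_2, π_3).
π = (5/12, 5/24, 3/8)

This is a birth-death chain on three states, which satisfies detailed balance: π_1 · P_{12} = π_2 · P_{21} and π_2 · P_{23} = π_3 · P_{32}.
From π_1 · 1/3 = π_2 · 2/3: π_2/π_1 = (1/3)/(2/3) = 1/2.
From π_2 · 3/10 = π_3 · 1/6: π_3/π_2 = (3/10)/(1/6) = 9/5.
Take π_1 proportional to 1; then unnormalized π = (1, 1/2, 9/10). Normalize by dividing by the sum 12/5:
  π = (5/12, 5/24, 3/8).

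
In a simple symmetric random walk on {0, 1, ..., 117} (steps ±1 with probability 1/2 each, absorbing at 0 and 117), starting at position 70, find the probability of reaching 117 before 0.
P(hit 117 before 0) = 70/117

Let u_k = P(hit 117 before 0 | start at k). Then u_0 = 0, u_117 = 1, and u_k = u_{k-1}/2 + u_{k+1}/2 for 1 ≤ k ≤ 116. This harmonic recurrence is solved by u_k = k/117, giving u_70 = 70/117.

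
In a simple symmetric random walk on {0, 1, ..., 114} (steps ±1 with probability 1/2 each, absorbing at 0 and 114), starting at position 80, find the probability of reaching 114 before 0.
P(hit 114 before 0) = 80/114 = 40/57

Let u_k = P(hit 114 before 0 | start at k). Then u_0 = 0, u_114 = 1, and u_k = u_{k-1}/2 + u_{k+1}/2 for 1 ≤ k ≤ 113. This harmonic recurrence is solved by u_k = k/114, giving u_80 = 80/114 = 40/57.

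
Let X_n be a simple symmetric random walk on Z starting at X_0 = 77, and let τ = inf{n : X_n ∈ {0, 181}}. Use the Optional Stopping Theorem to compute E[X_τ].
E[X_τ] = 77

X_n is a martingale and τ is a bounded-mean stopping time (indeed τ is finite a.s. with bounded expectation since the walk is in a bounded region). By the OST, E[X_τ] = E[X_0] = 77. Equivalently: E[X_τ] = 181 · P(hit 181 first) + 0 · P(hit 0 first) = 181 · (77/181) = 77.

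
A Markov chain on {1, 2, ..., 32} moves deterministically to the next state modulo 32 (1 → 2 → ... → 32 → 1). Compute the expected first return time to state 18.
E[T_18 | X_0 = 18] = 32

The chain cycles deterministically, so starting at state 18 it returns in exactly 32 steps. Equivalently, the stationary distribution is uniform π_j = 1/32 for every state j, so by Kac's formula E[T_18] = 1/π_18 = 32.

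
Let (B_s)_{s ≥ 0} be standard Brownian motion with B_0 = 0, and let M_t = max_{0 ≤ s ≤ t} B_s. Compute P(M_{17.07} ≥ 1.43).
P(M_{17.07} ≥ 1.43) = 2·P(B_{17.07} ≥ 1.43) = 2(1 − Φ(1.43/√17.07)) ≈ 0.7293

By the reflection principle for Brownian motion, P(M_t ≥ a) = 2 · P(B_t ≥ a) for a ≥ 0. Since B_t ~ N(0, t), P(B_t ≥ 1.43) = 1 − Φ(1.43/√t) = 1 − Φ(1.43/√17.07) = 1 − Φ(0.3461). So
  P(M_{17.07} ≥ 1.43) = 2(1 − Φ(0.3461)) ≈ 0.7293.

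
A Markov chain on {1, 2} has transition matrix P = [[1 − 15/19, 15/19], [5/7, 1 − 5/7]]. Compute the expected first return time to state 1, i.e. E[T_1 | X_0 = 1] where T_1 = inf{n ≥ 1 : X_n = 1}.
E[T_1 | X_0 = 1] = 1/π_1 = 40/19

For an irreducible recurrent Markov chain with stationary distribution π, E[T_i | X_0 = i] = 1/π_i (Kac's formula). Here π_1 = (5/7)/(15/19 + 5/7) = (5/7)/(200/133) = 19/40, so E[T_1 | X_0 = 1] = 1/π_1 = (15/19 + 5/7)/(5/7) = (200/133)/(5/7) = 40/19.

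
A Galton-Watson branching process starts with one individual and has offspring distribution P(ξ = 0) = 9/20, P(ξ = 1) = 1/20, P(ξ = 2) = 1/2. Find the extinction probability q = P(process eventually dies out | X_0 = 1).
q = 9/10

The pgf is f(s) = 9/20 + 1/20·s + 1/2·s². The extinction probability q is the smallest fixed point of f in [0, 1]. Setting s = f(s):
  1/2·s² + (1/20 − 1)·s + 9/20 = 0
  1/2·s² − (9/20 + 1/2)·s + 9/20 = 0
which factors as (s − 1)·(1/2·s − 9/20) = 0, giving roots s = 1 and s = (9/20)/(1/2) = 9/10.
Mean offspring μ = 1/20 + 2·1/2 = 21/20 > 1 (supercritical), so q < 1. The extinction probability is the smaller root: q = (9/20)/(1/2) = 9/10.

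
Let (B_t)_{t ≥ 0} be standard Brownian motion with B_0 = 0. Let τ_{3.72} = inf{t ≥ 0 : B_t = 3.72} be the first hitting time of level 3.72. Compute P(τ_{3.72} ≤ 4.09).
P(τ_{3.72} ≤ 4.09) = 2(1 − Φ(3.72/√4.09)) = 2(1 − Φ(1.8394)) ≈ 0.0659

By the reflection principle for standard BM, P(τ_b ≤ t) = 2 · P(B_t ≥ b). Since B_t ~ N(0, t), P(B_t ≥ 3.72) = 1 − Φ(3.72/√t) = 1 − Φ(3.72/√4.09) = 1 − Φ(1.8394) ≈ 0.03293. Doubling: P(τ_{3.72} ≤ 4.09) ≈ 2 · 0.03293 = 0.06586 ≈ 0.0659.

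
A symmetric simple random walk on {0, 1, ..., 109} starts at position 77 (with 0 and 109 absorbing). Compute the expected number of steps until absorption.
E[τ | X_0 = 77] = 2464

Let v_k = E[τ | X_0 = k]. Boundary: v_0 = v_109 = 0. Recurrence: v_k = 1 + (v_{k-1} + v_{k+1})/2 for 1 ≤ k ≤ 108. The particular solution to v_k − (v_{k-1} + v_{k+1})/2 = 1 is v_k = −k^2. Adding homogeneous solution A + B k and matching boundaries gives v_k = k (109 − k). Substituting k = 77: v_77 = 77 · 32 = 2464.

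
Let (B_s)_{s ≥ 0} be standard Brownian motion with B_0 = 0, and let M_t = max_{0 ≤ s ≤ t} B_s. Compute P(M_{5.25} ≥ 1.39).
P(M_{5.25} ≥ 1.39) = 2·P(B_{5.25} ≥ 1.39) = 2(1 − Φ(1.39/√5.25)) ≈ 0.5441

By the reflection principle for Brownian motion, P(M_t ≥ a) = 2 · P(B_t ≥ a) for a ≥ 0. Since B_t ~ N(0, t), P(B_t ≥ 1.39) = 1 − Φ(1.39/√t) = 1 − Φ(1.39/√5.25) = 1 − Φ(0.6066). So
  P(M_{5.25} ≥ 1.39) = 2(1 − Φ(0.6066)) ≈ 0.5441.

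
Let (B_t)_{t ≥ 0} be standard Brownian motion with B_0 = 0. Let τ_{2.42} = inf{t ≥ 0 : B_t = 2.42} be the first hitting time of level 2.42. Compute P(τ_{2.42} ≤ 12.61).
P(τ_{2.42} ≤ 12.61) = 2(1 − Φ(2.42/√12.61)) = 2(1 − Φ(0.6815)) ≈ 0.4956

By the reflection principle for standard BM, P(τ_b ≤ t) = 2 · P(B_t ≥ b). Since B_t ~ N(0, t), P(B_t ≥ 2.42) = 1 − Φ(2.42/√t) = 1 − Φ(2.42/√12.61) = 1 − Φ(0.6815) ≈ 0.24778. Doubling: P(τ_{2.42} ≤ 12.61) ≈ 2 · 0.24778 = 0.49556 ≈ 0.4956.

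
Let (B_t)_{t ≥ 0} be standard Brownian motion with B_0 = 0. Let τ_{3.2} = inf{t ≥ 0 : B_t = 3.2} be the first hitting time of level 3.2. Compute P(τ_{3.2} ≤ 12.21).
P(τ_{3.2} ≤ 12.21) = 2(1 − Φ(3.2/√12.21)) = 2(1 − Φ(0.9158)) ≈ 0.3598

By the reflection principle for standard BM, P(τ_b ≤ t) = 2 · P(B_t ≥ b). Since B_t ~ N(0, t), P(B_t ≥ 3.2) = 1 − Φ(3.2/√t) = 1 − Φ(3.2/√12.21) = 1 − Φ(0.9158) ≈ 0.17989. Doubling: P(τ_{3.2} ≤ 12.21) ≈ 2 · 0.17989 = 0.35978 ≈ 0.3598.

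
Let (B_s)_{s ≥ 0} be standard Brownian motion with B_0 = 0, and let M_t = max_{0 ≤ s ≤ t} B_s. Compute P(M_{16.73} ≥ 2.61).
P(M_{16.73} ≥ 2.61) = 2·P(B_{16.73} ≥ 2.61) = 2(1 − Φ(2.61/√16.73)) ≈ 0.5234

By the reflection principle for Brownian motion, P(M_t ≥ a) = 2 · P(B_t ≥ a) for a ≥ 0. Since B_t ~ N(0, t), P(B_t ≥ 2.61) = 1 − Φ(2.61/√t) = 1 − Φ(2.61/√16.73) = 1 − Φ(0.6381). So
  P(M_{16.73} ≥ 2.61) = 2(1 − Φ(0.6381)) ≈ 0.5234.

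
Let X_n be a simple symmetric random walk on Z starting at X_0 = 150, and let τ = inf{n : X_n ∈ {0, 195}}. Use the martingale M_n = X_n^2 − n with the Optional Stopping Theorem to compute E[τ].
E[τ] = 6750

M_n = X_n^2 − n is a martingale (since E[X_{n+1}^2 | F_n] = X_n^2 + 1). By OST (τ has finite mean in a bounded region), E[M_τ] = E[M_0] = X_0^2 − 0 = 150^2 = 22500. Also E[M_τ] = E[X_τ^2] − E[τ]. The walk exits at 0 or 195, with P(hit 195 first) = 150/195, so E[X_τ^2] = 195^2 · 150/195 + 0 = 29250. Thus E[τ] = E[X_τ^2] − E[M_τ] = 29250 − 22500 = 6750 = 150(195 − 150) = 6750.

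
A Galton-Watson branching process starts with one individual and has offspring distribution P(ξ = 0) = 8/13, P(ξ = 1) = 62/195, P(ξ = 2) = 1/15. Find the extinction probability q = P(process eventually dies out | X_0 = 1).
q = 1

Mean offspring μ = 0·8/13 + 1·62/195 + 2·1/15 = 88/195 ≤ 1. For μ ≤ 1 with offspring not concentrated at 1, the Galton-Watson process goes extinct almost surely, so q = 1.
(Algebraic check: The pgf is f(s) = 8/13 + 62/195·s + 1/15·s². The extinction probability q is the smallest fixed point of f in [0, 1]. Setting s = f(s):
  1/15·s² + (62/195 − 1)·s + 8/13 = 0
  1/15·s² − (8/13 + 1/15)·s + 8/13 = 0
which factors as (s − 1)·(1/15·s − 8/13) = 0, giving roots s = 1 and s = (8/13)/(1/15) = 120/13. Since 120/13 ≥ 1, the smallest root in [0, 1] is s = 1.)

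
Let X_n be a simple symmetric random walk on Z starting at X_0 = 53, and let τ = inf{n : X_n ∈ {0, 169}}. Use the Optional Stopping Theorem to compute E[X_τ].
E[X_τ] = 53

X_n is a martingale and τ is a bounded-mean stopping time (indeed τ is finite a.s. with bounded expectation since the walk is in a bounded region). By the OST, E[X_τ] = E[X_0] = 53. Equivalently: E[X_τ] = 169 · P(hit 169 first) + 0 · P(hit 0 first) = 169 · (53/169) = 53.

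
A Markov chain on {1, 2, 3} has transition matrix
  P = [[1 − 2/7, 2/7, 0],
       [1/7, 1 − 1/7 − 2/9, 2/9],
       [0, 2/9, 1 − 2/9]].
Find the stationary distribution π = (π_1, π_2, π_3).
π = (1/5, 2/5, 2/5)

This is a birth-death chain on three states, which satisfies detailed balance: π_1 · P_{12} = π_2 · P_{21} and π_2 · P_{23} = π_3 · P_{32}.
From π_1 · 2/7 = π_2 · 1/7: π_2/π_1 = (2/7)/(1/7) = 2.
From π_2 · 2/9 = π_3 · 2/9: π_3/π_2 = (2/9)/(2/9) = 1.
Take π_1 proportional to 1; then unnormalized π = (1, 2, 2). Normalize by dividing by the sum 5:
  π = (1/5, 2/5, 2/5).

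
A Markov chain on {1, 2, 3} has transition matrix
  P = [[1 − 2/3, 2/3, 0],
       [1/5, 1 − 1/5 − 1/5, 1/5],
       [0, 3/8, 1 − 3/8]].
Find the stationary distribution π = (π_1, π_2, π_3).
π = (9/55, 6/11, 16/55)

This is a birth-death chain on three states, which satisfies detailed balance: π_1 · P_{12} = π_2 · P_{21} and π_2 · P_{23} = π_3 · P_{32}.
From π_1 · 2/3 = π_2 · 1/5: π_2/π_1 = (2/3)/(1/5) = 10/3.
From π_2 · 1/5 = π_3 · 3/8: π_3/π_2 = (1/5)/(3/8) = 8/15.
Take π_1 proportional to 1; then unnormalized π = (1, 10/3, 16/9). Normalize by dividing by the sum 55/9:
  π = (9/55, 6/11, 16/55).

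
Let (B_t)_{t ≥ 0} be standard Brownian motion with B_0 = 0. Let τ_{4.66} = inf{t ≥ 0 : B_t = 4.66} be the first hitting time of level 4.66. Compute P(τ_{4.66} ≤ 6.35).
P(τ_{4.66} ≤ 6.35) = 2(1 − Φ(4.66/√6.35)) = 2(1 − Φ(1.8493)) ≈ 0.0644

By the reflection principle for standard BM, P(τ_b ≤ t) = 2 · P(B_t ≥ b). Since B_t ~ N(0, t), P(B_t ≥ 4.66) = 1 − Φ(4.66/√t) = 1 − Φ(4.66/√6.35) = 1 − Φ(1.8493) ≈ 0.03221. Doubling: P(τ_{4.66} ≤ 6.35) ≈ 2 · 0.03221 = 0.06442 ≈ 0.0644.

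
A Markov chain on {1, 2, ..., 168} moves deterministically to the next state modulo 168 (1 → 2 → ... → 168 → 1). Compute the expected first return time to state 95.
E[T_95 | X_0 = 95] = 168

The chain cycles deterministically, so starting at state 95 it returns in exactly 168 steps. Equivalently, the stationary distribution is uniform π_j = 1/168 for every state j, so by Kac's formula E[T_95] = 1/π_95 = 168.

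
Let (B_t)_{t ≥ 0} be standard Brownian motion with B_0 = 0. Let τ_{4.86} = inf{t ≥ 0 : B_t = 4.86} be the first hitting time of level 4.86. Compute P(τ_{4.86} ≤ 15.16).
P(τ_{4.86} ≤ 15.16) = 2(1 − Φ(4.86/√15.16)) = 2(1 − Φ(1.2482)) ≈ 0.2120

By the reflection principle for standard BM, P(τ_b ≤ t) = 2 · P(B_t ≥ b). Since B_t ~ N(0, t), P(B_t ≥ 4.86) = 1 − Φ(4.86/√t) = 1 − Φ(4.86/√15.16) = 1 − Φ(1.2482) ≈ 0.10598. Doubling: P(τ_{4.86} ≤ 15.16) ≈ 2 · 0.10598 = 0.21196 ≈ 0.2120.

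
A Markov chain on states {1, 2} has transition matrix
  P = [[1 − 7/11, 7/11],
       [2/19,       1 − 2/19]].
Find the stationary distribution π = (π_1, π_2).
π_1 = 22/155, π_2 = 133/155

Solve πP = π with π_1 + π_2 = 1. From πP = π: π_1 · (1 − 7/11) + π_2 · 2/19 = π_1 ⇒ π_2 · 2/19 = π_1 · 7/11 ⇒ π_2/π_1 = (7/11)/(2/19) = 133/22. Together with π_1 + π_2 = 1:
  π_1 = (2/19)/(7/11 + 2/19) = (2/19)/(155/209) = 22/155,
  π_2 = (7/11)/(7/11 + 2/19) = (7/11)/(155/209) = 133/155.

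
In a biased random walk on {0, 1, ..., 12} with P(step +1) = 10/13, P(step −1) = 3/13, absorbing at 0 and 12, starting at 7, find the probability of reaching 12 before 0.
P(hit 12 before 0) = (1 − (3/10)^7) / (1 − (3/10)^12) = 142825900000/142857066937

Let u_k denote P(reach 12 before 0 | start at k). Boundary: u_0 = 0, u_12 = 1. Recurrence: u_k = 10/13·u_{k+1} + 3/13·u_{k-1} for 1 ≤ k ≤ 11. Try u_k = A + B·r^k with r = q/p = (3/13)/(10/13) = 3/10. Substitution satisfies the recurrence; boundary conditions give:
  u_k = (1 − r^k) / (1 − r^N) = (1 − (3/10)^7) / (1 − (3/10)^12) = 142825900000/142857066937.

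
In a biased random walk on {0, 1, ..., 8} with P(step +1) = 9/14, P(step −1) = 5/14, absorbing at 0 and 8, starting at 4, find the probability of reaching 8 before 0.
P(hit 8 before 0) = (1 − (5/9)^4) / (1 − (5/9)^8) = 6561/7186

Let u_k denote P(reach 8 before 0 | start at k). Boundary: u_0 = 0, u_8 = 1. Recurrence: u_k = 9/14·u_{k+1} + 5/14·u_{k-1} for 1 ≤ k ≤ 7. Try u_k = A + B·r^k with r = q/p = (5/14)/(9/14) = 5/9. Substitution satisfies the recurrence; boundary conditions give:
  u_k = (1 − r^k) / (1 − r^N) = (1 − (5/9)^4) / (1 − (5/9)^8) = 6561/7186.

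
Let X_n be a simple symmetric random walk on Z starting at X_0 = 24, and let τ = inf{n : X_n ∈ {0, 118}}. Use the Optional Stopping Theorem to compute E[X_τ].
E[X_τ] = 24

X_n is a martingale and τ is a bounded-mean stopping time (indeed τ is finite a.s. with bounded expectation since the walk is in a bounded region). By the OST, E[X_τ] = E[X_0] = 24. Equivalently: E[X_τ] = 118 · P(hit 118 first) + 0 · P(hit 0 first) = 118 · (24/118) = 24.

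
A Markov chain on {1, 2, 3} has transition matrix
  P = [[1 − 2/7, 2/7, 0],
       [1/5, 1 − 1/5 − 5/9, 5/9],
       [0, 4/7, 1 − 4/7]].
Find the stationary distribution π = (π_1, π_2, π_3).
π = (126/481, 180/481, 175/481)

This is a birth-death chain on three states, which satisfies detailed balance: π_1 · P_{12} = π_2 · P_{21} and π_2 · P_{23} = π_3 · P_{32}.
From π_1 · 2/7 = π_2 · 1/5: π_2/π_1 = (2/7)/(1/5) = 10/7.
From π_2 · 5/9 = π_3 · 4/7: π_3/π_2 = (5/9)/(4/7) = 35/36.
Take π_1 proportional to 1; then unnormalized π = (1, 10/7, 25/18). Normalize by dividing by the sum 481/126:
  π = (126/481, 180/481, 175/481).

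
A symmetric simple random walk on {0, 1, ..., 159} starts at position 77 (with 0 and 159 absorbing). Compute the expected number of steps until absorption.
E[τ | X_0 = 77] = 6314

Let v_k = E[τ | X_0 = k]. Boundary: v_0 = v_159 = 0. Recurrence: v_k = 1 + (v_{k-1} + v_{k+1})/2 for 1 ≤ k ≤ 158. The particular solution to v_k − (v_{k-1} + v_{k+1})/2 = 1 is v_k = −k^2. Adding homogeneous solution A + B k and matching boundaries gives v_k = k (159 − k). Substituting k = 77: v_77 = 77 · 82 = 6314.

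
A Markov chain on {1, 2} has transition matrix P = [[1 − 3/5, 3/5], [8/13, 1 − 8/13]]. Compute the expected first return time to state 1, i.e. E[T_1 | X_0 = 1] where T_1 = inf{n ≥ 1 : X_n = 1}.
E[T_1 | X_0 = 1] = 1/π_1 = 79/40

For an irreducible recurrent Markov chain with stationary distribution π, E[T_i | X_0 = i] = 1/π_i (Kac's formula). Here π_1 = (8/13)/(3/5 + 8/13) = (8/13)/(79/65) = 40/79, so E[T_1 | X_0 = 1] = 1/π_1 = (3/5 + 8/13)/(8/13) = (79/65)/(8/13) = 79/40.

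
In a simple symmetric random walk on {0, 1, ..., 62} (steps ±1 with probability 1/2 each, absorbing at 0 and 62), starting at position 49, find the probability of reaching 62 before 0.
P(hit 62 before 0) = 49/62

Let u_k = P(hit 62 before 0 | start at k). Then u_0 = 0, u_62 = 1, and u_k = u_{k-1}/2 + u_{k+1}/2 for 1 ≤ k ≤ 61. This harmonic recurrence is solved by u_k = k/62, giving u_49 = 49/62.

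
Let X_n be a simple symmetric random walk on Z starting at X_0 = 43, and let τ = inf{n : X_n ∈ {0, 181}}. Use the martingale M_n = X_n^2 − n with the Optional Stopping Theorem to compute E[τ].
E[τ] = 5934

M_n = X_n^2 − n is a martingale (since E[X_{n+1}^2 | F_n] = X_n^2 + 1). By OST (τ has finite mean in a bounded region), E[M_τ] = E[M_0] = X_0^2 − 0 = 43^2 = 1849. Also E[M_τ] = E[X_τ^2] − E[τ]. The walk exits at 0 or 181, with P(hit 181 first) = 43/181, so E[X_τ^2] = 181^2 · 43/181 + 0 = 7783. Thus E[τ] = E[X_τ^2] − E[M_τ] = 7783 − 1849 = 5934 = 43(181 − 43) = 5934.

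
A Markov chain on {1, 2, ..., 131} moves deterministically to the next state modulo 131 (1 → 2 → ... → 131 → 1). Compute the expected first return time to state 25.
E[T_25 | X_0 = 25] = 131

The chain cycles deterministically, so starting at state 25 it returns in exactly 131 steps. Equivalently, the stationary distribution is uniform π_j = 1/131 for every state j, so by Kac's formula E[T_25] = 1/π_25 = 131.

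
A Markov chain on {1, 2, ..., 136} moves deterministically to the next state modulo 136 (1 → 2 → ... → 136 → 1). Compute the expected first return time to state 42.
E[T_42 | X_0 = 42] = 136

The chain cycles deterministically, so starting at state 42 it returns in exactly 136 steps. Equivalently, the stationary distribution is uniform π_j = 1/136 for every state j, so by Kac's formula E[T_42] = 1/π_42 = 136.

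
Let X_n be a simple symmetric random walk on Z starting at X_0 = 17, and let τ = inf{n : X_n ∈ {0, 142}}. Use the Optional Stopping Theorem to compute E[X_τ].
E[X_τ] = 17

X_n is a martingale and τ is a bounded-mean stopping time (indeed τ is finite a.s. with bounded expectation since the walk is in a bounded region). By the OST, E[X_τ] = E[X_0] = 17. Equivalently: E[X_τ] = 142 · P(hit 142 first) + 0 · P(hit 0 first) = 142 · (17/142) = 17.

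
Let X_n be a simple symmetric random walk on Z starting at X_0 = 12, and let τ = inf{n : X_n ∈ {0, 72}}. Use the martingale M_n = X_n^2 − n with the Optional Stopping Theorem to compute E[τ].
E[τ] = 720

M_n = X_n^2 − n is a martingale (since E[X_{n+1}^2 | F_n] = X_n^2 + 1). By OST (τ has finite mean in a bounded region), E[M_τ] = E[M_0] = X_0^2 − 0 = 12^2 = 144. Also E[M_τ] = E[X_τ^2] − E[τ]. The walk exits at 0 or 72, with P(hit 72 first) = 12/72, so E[X_τ^2] = 72^2 · 12/72 + 0 = 864. Thus E[τ] = E[X_τ^2] − E[M_τ] = 864 − 144 = 720 = 12(72 − 12) = 720.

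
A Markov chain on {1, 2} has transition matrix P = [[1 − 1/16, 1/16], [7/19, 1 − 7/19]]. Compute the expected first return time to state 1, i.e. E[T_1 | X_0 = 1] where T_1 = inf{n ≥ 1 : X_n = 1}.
E[T_1 | X_0 = 1] = 1/π_1 = 131/112

For an irreducible recurrent Markov chain with stationary distribution π, E[T_i | X_0 = i] = 1/π_i (Kac's formula). Here π_1 = (7/19)/(1/16 + 7/19) = (7/19)/(131/304) = 112/131, so E[T_1 | X_0 = 1] = 1/π_1 = (1/16 + 7/19)/(7/19) = (131/304)/(7/19) = 131/112.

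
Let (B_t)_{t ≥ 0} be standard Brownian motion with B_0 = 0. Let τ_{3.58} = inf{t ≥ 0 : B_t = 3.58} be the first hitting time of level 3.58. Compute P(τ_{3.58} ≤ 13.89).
P(τ_{3.58} ≤ 13.89) = 2(1 − Φ(3.58/√13.89)) = 2(1 − Φ(0.9606)) ≈ 0.3368

By the reflection principle for standard BM, P(τ_b ≤ t) = 2 · P(B_t ≥ b). Since B_t ~ N(0, t), P(B_t ≥ 3.58) = 1 − Φ(3.58/√t) = 1 − Φ(3.58/√13.89) = 1 − Φ(0.9606) ≈ 0.16838. Doubling: P(τ_{3.58} ≤ 13.89) ≈ 2 · 0.16838 = 0.33676 ≈ 0.3368.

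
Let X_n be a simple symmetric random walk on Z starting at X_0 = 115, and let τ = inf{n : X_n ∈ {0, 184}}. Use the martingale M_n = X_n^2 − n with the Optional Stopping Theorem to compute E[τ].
E[τ] = 7935

M_n = X_n^2 − n is a martingale (since E[X_{n+1}^2 | F_n] = X_n^2 + 1). By OST (τ has finite mean in a bounded region), E[M_τ] = E[M_0] = X_0^2 − 0 = 115^2 = 13225. Also E[M_τ] = E[X_τ^2] − E[τ]. The walk exits at 0 or 184, with P(hit 184 first) = 115/184, so E[X_τ^2] = 184^2 · 115/184 + 0 = 21160. Thus E[τ] = E[X_τ^2] − E[M_τ] = 21160 − 13225 = 7935 = 115(184 − 115) = 7935.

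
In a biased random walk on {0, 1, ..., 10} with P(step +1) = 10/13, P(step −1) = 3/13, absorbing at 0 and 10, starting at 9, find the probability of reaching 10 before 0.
P(hit 10 before 0) = (1 − (3/10)^9) / (1 − (3/10)^10) = 1428543310/1428562993

Let u_k denote P(reach 10 before 0 | start at k). Boundary: u_0 = 0, u_10 = 1. Recurrence: u_k = 10/13·u_{k+1} + 3/13·u_{k-1} for 1 ≤ k ≤ 9. Try u_k = A + B·r^k with r = q/p = (3/13)/(10/13) = 3/10. Substitution satisfies the recurrence; boundary conditions give:
  u_k = (1 − r^k) / (1 − r^N) = (1 − (3/10)^9) / (1 − (3/10)^10) = 1428543310/1428562993.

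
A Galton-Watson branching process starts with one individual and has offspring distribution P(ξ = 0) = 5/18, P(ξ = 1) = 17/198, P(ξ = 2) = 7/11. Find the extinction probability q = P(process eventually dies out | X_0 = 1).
q = 55/126

The pgf is f(s) = 5/18 + 17/198·s + 7/11·s². The extinction probability q is the smallest fixed point of f in [0, 1]. Setting s = f(s):
  7/11·s² + (17/198 − 1)·s + 5/18 = 0
  7/11·s² − (5/18 + 7/11)·s + 5/18 = 0
which factors as (s − 1)·(7/11·s − 5/18) = 0, giving roots s = 1 and s = (5/18)/(7/11) = 55/126.
Mean offspring μ = 17/198 + 2·7/11 = 269/198 > 1 (supercritical), so q < 1. The extinction probability is the smaller root: q = (5/18)/(7/11) = 55/126.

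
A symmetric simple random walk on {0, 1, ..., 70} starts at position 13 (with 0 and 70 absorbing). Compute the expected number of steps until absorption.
E[τ | X_0 = 13] = 741

Let v_k = E[τ | X_0 = k]. Boundary: v_0 = v_70 = 0. Recurrence: v_k = 1 + (v_{k-1} + v_{k+1})/2 for 1 ≤ k ≤ 69. The particular solution to v_k − (v_{k-1} + v_{k+1})/2 = 1 is v_k = −k^2. Adding homogeneous solution A + B k and matching boundaries gives v_k = k (70 − k). Substituting k = 13: v_13 = 13 · 57 = 741.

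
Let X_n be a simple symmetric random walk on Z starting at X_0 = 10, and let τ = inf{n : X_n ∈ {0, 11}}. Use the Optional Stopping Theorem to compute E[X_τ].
E[X_τ] = 10

X_n is a martingale and τ is a bounded-mean stopping time (indeed τ is finite a.s. with bounded expectation since the walk is in a bounded region). By the OST, E[X_τ] = E[X_0] = 10. Equivalently: E[X_τ] = 11 · P(hit 11 first) + 0 · P(hit 0 first) = 11 · (10/11) = 10.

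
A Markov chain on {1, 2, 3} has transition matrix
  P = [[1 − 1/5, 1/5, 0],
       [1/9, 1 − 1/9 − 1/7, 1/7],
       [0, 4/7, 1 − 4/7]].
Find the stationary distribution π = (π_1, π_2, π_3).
π = (4/13, 36/65, 9/65)

This is a birth-death chain on three states, which satisfies detailed balance: π_1 · P_{12} = π_2 · P_{21} and π_2 · P_{23} = π_3 · P_{32}.
From π_1 · 1/5 = π_2 · 1/9: π_2/π_1 = (1/5)/(1/9) = 9/5.
From π_2 · 1/7 = π_3 · 4/7: π_3/π_2 = (1/7)/(4/7) = 1/4.
Take π_1 proportional to 1; then unnormalized π = (1, 9/5, 9/20). Normalize by dividing by the sum 13/4:
  π = (4/13, 36/65, 9/65).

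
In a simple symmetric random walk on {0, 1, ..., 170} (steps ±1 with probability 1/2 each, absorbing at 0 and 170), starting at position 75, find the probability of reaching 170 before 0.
P(hit 170 before 0) = 75/170 = 15/34

Let u_k = P(hit 170 before 0 | start at k). Then u_0 = 0, u_170 = 1, and u_k = u_{k-1}/2 + u_{k+1}/2 for 1 ≤ k ≤ 169. This harmonic recurrence is solved by u_k = k/170, giving u_75 = 75/170 = 15/34.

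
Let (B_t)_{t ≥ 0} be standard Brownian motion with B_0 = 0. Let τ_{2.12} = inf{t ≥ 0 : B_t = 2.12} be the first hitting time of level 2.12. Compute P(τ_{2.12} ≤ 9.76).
P(τ_{2.12} ≤ 9.76) = 2(1 − Φ(2.12/√9.76)) = 2(1 − Φ(0.6786)) ≈ 0.4974

By the reflection principle for standard BM, P(τ_b ≤ t) = 2 · P(B_t ≥ b). Since B_t ~ N(0, t), P(B_t ≥ 2.12) = 1 − Φ(2.12/√t) = 1 − Φ(2.12/√9.76) = 1 − Φ(0.6786) ≈ 0.24870. Doubling: P(τ_{2.12} ≤ 9.76) ≈ 2 · 0.24870 = 0.49740 ≈ 0.4974.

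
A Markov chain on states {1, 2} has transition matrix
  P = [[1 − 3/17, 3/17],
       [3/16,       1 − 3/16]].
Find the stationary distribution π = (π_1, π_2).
π_1 = 17/33, π_2 = 16/33

Solve πP = π with π_1 + π_2 = 1. From πP = π: π_1 · (1 − 3/17) + π_2 · 3/16 = π_1 ⇒ π_2 · 3/16 = π_1 · 3/17 ⇒ π_2/π_1 = (3/17)/(3/16) = 16/17. Together with π_1 + π_2 = 1:
  π_1 = (3/16)/(3/17 + 3/16) = (3/16)/(99/272) = 17/33,
  π_2 = (3/17)/(3/17 + 3/16) = (3/17)/(99/272) = 16/33.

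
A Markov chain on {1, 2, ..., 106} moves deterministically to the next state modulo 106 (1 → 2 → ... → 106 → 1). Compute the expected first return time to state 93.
E[T_93 | X_0 = 93] = 106

The chain cycles deterministically, so starting at state 93 it returns in exactly 106 steps. Equivalently, the stationary distribution is uniform π_j = 1/106 for every state j, so by Kac's formula E[T_93] = 1/π_93 = 106.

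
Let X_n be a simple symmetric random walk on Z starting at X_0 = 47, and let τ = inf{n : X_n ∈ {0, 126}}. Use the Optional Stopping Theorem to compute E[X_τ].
E[X_τ] = 47

X_n is a martingale and τ is a bounded-mean stopping time (indeed τ is finite a.s. with bounded expectation since the walk is in a bounded region). By the OST, E[X_τ] = E[X_0] = 47. Equivalently: E[X_τ] = 126 · P(hit 126 first) + 0 · P(hit 0 first) = 126 · (47/126) = 47.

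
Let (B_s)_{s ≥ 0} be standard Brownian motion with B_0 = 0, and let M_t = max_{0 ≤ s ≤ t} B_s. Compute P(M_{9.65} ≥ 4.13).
P(M_{9.65} ≥ 4.13) = 2·P(B_{9.65} ≥ 4.13) = 2(1 − Φ(4.13/√9.65)) ≈ 0.1837

By the reflection principle for Brownian motion, P(M_t ≥ a) = 2 · P(B_t ≥ a) for a ≥ 0. Since B_t ~ N(0, t), P(B_t ≥ 4.13) = 1 − Φ(4.13/√t) = 1 − Φ(4.13/√9.65) = 1 − Φ(1.3295). So
  P(M_{9.65} ≥ 4.13) = 2(1 − Φ(1.3295)) ≈ 0.1837.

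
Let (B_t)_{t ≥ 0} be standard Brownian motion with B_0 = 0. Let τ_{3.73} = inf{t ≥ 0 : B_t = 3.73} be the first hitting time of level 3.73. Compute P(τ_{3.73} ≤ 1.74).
P(τ_{3.73} ≤ 1.74) = 2(1 − Φ(3.73/√1.74)) = 2(1 − Φ(2.8277)) ≈ 0.0047

By the reflection principle for standard BM, P(τ_b ≤ t) = 2 · P(B_t ≥ b). Since B_t ~ N(0, t), P(B_t ≥ 3.73) = 1 − Φ(3.73/√t) = 1 − Φ(3.73/√1.74) = 1 − Φ(2.8277) ≈ 0.00234. Doubling: P(τ_{3.73} ≤ 1.74) ≈ 2 · 0.00234 = 0.00468 ≈ 0.0047.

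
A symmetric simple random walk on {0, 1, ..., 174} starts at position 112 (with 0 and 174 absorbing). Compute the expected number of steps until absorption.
E[τ | X_0 = 112] = 6944

Let v_k = E[τ | X_0 = k]. Boundary: v_0 = v_174 = 0. Recurrence: v_k = 1 + (v_{k-1} + v_{k+1})/2 for 1 ≤ k ≤ 173. The particular solution to v_k − (v_{k-1} + v_{k+1})/2 = 1 is v_k = −k^2. Adding homogeneous solution A + B k and matching boundaries gives v_k = k (174 − k). Substituting k = 112: v_112 = 112 · 62 = 6944.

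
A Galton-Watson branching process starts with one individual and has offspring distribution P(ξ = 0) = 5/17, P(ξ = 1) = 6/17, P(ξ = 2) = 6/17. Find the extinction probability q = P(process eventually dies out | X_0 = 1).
q = 5/6

The pgf is f(s) = 5/17 + 6/17·s + 6/17·s². The extinction probability q is the smallest fixed point of f in [0, 1]. Setting s = f(s):
  6/17·s² + (6/17 − 1)·s + 5/17 = 0
  6/17·s² − (5/17 + 6/17)·s + 5/17 = 0
which factors as (s − 1)·(6/17·s − 5/17) = 0, giving roots s = 1 and s = (5/17)/(6/17) = 5/6.
Mean offspring μ = 6/17 + 2·6/17 = 18/17 > 1 (supercritical), so q < 1. The extinction probability is the smaller root: q = (5/17)/(6/17) = 5/6.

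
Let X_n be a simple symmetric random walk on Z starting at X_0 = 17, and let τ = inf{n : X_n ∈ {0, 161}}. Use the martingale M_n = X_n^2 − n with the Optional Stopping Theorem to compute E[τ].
E[τ] = 2448

M_n = X_n^2 − n is a martingale (since E[X_{n+1}^2 | F_n] = X_n^2 + 1). By OST (τ has finite mean in a bounded region), E[M_τ] = E[M_0] = X_0^2 − 0 = 17^2 = 289. Also E[M_τ] = E[X_τ^2] − E[τ]. The walk exits at 0 or 161, with P(hit 161 first) = 17/161, so E[X_τ^2] = 161^2 · 17/161 + 0 = 2737. Thus E[τ] = E[X_τ^2] − E[M_τ] = 2737 − 289 = 2448 = 17(161 − 17) = 2448.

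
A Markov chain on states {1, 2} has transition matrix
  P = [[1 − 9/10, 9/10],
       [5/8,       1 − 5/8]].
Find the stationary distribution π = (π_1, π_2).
π_1 = 25/61, π_2 = 36/61

Solve πP = π with π_1 + π_2 = 1. From πP = π: π_1 · (1 − 9/10) + π_2 · 5/8 = π_1 ⇒ π_2 · 5/8 = π_1 · 9/10 ⇒ π_2/π_1 = (9/10)/(5/8) = 36/25. Together with π_1 + π_2 = 1:
  π_1 = (5/8)/(9/10 + 5/8) = (5/8)/(61/40) = 25/61,
  π_2 = (9/10)/(9/10 + 5/8) = (9/10)/(61/40) = 36/61.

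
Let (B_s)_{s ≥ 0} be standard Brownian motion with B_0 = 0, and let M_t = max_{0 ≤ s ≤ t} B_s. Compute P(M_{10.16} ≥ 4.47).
P(M_{10.16} ≥ 4.47) = 2·P(B_{10.16} ≥ 4.47) = 2(1 − Φ(4.47/√10.16)) ≈ 0.1608

By the reflection principle for Brownian motion, P(M_t ≥ a) = 2 · P(B_t ≥ a) for a ≥ 0. Since B_t ~ N(0, t), P(B_t ≥ 4.47) = 1 − Φ(4.47/√t) = 1 − Φ(4.47/√10.16) = 1 − Φ(1.4024). So
  P(M_{10.16} ≥ 4.47) = 2(1 − Φ(1.4024)) ≈ 0.1608.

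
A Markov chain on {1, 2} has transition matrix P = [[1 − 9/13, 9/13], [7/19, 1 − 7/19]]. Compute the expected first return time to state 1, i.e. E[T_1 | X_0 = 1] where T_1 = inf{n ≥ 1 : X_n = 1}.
E[T_1 | X_0 = 1] = 1/π_1 = 262/91

For an irreducible recurrent Markov chain with stationary distribution π, E[T_i | X_0 = i] = 1/π_i (Kac's formula). Here π_1 = (7/19)/(9/13 + 7/19) = (7/19)/(262/247) = 91/262, so E[T_1 | X_0 = 1] = 1/π_1 = (9/13 + 7/19)/(7/19) = (262/247)/(7/19) = 262/91.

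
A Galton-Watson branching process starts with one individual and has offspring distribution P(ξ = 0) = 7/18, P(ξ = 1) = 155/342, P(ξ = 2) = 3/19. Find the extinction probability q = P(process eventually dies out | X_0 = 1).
q = 1

Mean offspring μ = 0·7/18 + 1·155/342 + 2·3/19 = 263/342 ≤ 1. For μ ≤ 1 with offspring not concentrated at 1, the Galton-Watson process goes extinct almost surely, so q = 1.
(Algebraic check: The pgf is f(s) = 7/18 + 155/342·s + 3/19·s². The extinction probability q is the smallest fixed point of f in [0, 1]. Setting s = f(s):
  3/19·s² + (155/342 − 1)·s + 7/18 = 0
  3/19·s² − (7/18 + 3/19)·s + 7/18 = 0
which factors as (s − 1)·(3/19·s − 7/18) = 0, giving roots s = 1 and s = (7/18)/(3/19) = 133/54. Since 133/54 ≥ 1, the smallest root in [0, 1] is s = 1.)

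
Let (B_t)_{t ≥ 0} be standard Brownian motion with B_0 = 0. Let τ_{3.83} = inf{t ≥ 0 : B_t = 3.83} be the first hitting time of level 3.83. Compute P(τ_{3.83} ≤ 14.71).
P(τ_{3.83} ≤ 14.71) = 2(1 − Φ(3.83/√14.71)) = 2(1 − Φ(0.9986)) ≈ 0.3180

By the reflection principle for standard BM, P(τ_b ≤ t) = 2 · P(B_t ≥ b). Since B_t ~ N(0, t), P(B_t ≥ 3.83) = 1 − Φ(3.83/√t) = 1 − Φ(3.83/√14.71) = 1 − Φ(0.9986) ≈ 0.15899. Doubling: P(τ_{3.83} ≤ 14.71) ≈ 2 · 0.15899 = 0.31798 ≈ 0.3180.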